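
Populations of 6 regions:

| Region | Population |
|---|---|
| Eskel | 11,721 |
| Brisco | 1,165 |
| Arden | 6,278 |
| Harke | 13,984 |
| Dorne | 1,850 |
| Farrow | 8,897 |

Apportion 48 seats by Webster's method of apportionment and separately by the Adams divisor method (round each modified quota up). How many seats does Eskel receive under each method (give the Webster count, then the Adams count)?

13 and 12

Webster: Eskel 13, Brisco 1, Arden 7, Harke 15, Dorne 2, Farrow 10.
Adams: Eskel 12, Brisco 2, Arden 7, Harke 15, Dorne 2, Farrow 10.
Eskel gets 13 under Webster and 12 under Adams.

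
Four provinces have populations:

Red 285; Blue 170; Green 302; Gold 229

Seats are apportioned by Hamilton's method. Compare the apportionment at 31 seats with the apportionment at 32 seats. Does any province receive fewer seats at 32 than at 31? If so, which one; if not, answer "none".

none

At 31 seats: Red 9, Blue 5, Green 10, Gold 7.
At 32 seats: Red 9, Blue 6, Green 10, Gold 7.
No province's allocation decreased.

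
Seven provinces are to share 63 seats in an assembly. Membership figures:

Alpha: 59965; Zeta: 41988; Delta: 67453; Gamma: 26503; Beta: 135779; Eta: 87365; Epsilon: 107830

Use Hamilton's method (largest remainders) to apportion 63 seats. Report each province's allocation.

The standard divisor is 526883/63 ≈ 8363.222.
Standard quotas: Alpha 7.1701, Zeta 5.0206, Delta 8.0654, Gamma 3.1690, Beta 16.2352, Eta 10.4463, Epsilon 12.8934.
Lower quotas: Alpha 7, Zeta 5, Delta 8, Gamma 3, Beta 16, Eta 10, Epsilon 12 (sum 61, leaving 2 seats).
Remainders in descending order: Epsilon 0.8934, Eta 0.4463, Beta 0.2352, Alpha 0.1701, Gamma 0.1690, Delta 0.0654, Zeta 0.0206.
The surplus seats go to Epsilon, Eta.

Alpha 7, Zeta 5, Delta 8, Gamma 3, Beta 16, Eta 11, Epsilon 13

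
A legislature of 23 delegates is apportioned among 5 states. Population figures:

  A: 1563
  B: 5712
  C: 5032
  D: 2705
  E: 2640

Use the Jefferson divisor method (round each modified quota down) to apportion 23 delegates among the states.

A 2, B 8, C 7, D 3, E 3

Standard divisor 17652/23 ≈ 767.478; standard quotas: A 2.037, B 7.443, C 6.557, D 3.525, E 3.440.
Rounding down gives 2, 7, 6, 3, 3 = 21 seats, so the divisor must be adjusted.
With modified divisor 700: modified quotas A 2.233, B 8.160, C 7.189, D 3.864, E 3.771.
Rounding down: A 2, B 8, C 7, D 3, E 3 (total 23).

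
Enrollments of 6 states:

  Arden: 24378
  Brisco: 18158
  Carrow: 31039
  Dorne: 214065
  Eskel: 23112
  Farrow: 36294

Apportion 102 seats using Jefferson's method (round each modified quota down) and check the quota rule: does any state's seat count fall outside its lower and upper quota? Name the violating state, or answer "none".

Dorne

Standard quotas: Arden 7.165, Brisco 5.337, Carrow 9.123, Dorne 62.916, Eskel 6.793, Farrow 10.667.
Jefferson allocation: Arden 7, Brisco 5, Carrow 9, Dorne 64, Eskel 7, Farrow 10.
Dorne has quota 62.916 (lower 62, upper 63) but receives 64 — outside the quota interval.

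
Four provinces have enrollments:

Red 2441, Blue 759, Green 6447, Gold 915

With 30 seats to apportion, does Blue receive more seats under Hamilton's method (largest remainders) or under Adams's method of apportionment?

Adams

Hamilton: Red 7, Blue 2, Green 18, Gold 3.
Adams: Red 7, Blue 3, Green 17, Gold 3.
Blue gets 2 under Hamilton and 3 under Adams.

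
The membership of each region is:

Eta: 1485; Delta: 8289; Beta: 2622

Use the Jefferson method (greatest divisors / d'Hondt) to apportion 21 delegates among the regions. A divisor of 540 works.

Eta: 2, Delta: 15, Beta: 4

With modified divisor 540: modified quotas Eta 2.750, Delta 15.350, Beta 4.856.
Rounding down: Eta 2, Delta 15, Beta 4 (total 21).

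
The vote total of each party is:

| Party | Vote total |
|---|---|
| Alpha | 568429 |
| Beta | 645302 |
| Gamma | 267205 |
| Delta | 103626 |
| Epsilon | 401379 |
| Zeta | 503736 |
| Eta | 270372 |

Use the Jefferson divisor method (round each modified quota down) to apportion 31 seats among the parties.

Standard divisor 2760049/31 ≈ 89033.839; standard quotas: Alpha 6.384, Beta 7.248, Gamma 3.001, Delta 1.164, Epsilon 4.508, Zeta 5.658, Eta 3.037.
Rounding down gives 6, 7, 3, 1, 4, 5, 3 = 29 seats, so the divisor must be adjusted.
With modified divisor 80900: modified quotas Alpha 7.026, Beta 7.977, Gamma 3.303, Delta 1.281, Epsilon 4.961, Zeta 6.227, Eta 3.342.
Rounding down: Alpha 7, Beta 7, Gamma 3, Delta 1, Epsilon 4, Zeta 6, Eta 3 (total 31).

Alpha=7; Beta=7; Gamma=3; Delta=1; Epsilon=4; Zeta=6; Eta=3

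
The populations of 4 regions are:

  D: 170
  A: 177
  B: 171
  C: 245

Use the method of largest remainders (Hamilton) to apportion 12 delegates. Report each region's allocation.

D 2, A 3, B 3, C 4

Standard divisor: 763 ÷ 12 ≈ 63.583.
Standard quotas: D 2.674, A 2.784, B 2.689, C 3.853.
Lower quotas: D 2, A 2, B 2, C 3 (sum 9, leaving 3 seats).
Remainders in descending order: C 0.853, A 0.784, B 0.689, D 0.674.
Largest remainders: C, A, B receive the extra seats.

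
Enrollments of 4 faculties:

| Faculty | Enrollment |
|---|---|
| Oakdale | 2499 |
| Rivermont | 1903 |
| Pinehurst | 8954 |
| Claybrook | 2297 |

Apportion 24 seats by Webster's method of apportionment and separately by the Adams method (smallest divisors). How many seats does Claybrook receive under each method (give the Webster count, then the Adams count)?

3 and 4

Webster: Oakdale 4, Rivermont 3, Pinehurst 14, Claybrook 3.
Adams: Oakdale 4, Rivermont 3, Pinehurst 13, Claybrook 4.
Claybrook gets 3 under Webster and 4 under Adams.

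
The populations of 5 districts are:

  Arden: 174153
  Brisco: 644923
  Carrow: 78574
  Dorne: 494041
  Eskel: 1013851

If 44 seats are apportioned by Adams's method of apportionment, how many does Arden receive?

3

Standard divisor 2405542/44 ≈ 54671.409; standard quotas: Arden 3.185, Brisco 11.796, Carrow 1.437, Dorne 9.037, Eskel 18.544.
Rounding up gives 4, 12, 2, 10, 19 = 47 seats, so the divisor must be adjusted.
With modified divisor 58455.8: modified quotas Arden 2.979, Brisco 11.033, Carrow 1.344, Dorne 8.452, Eskel 17.344.
Rounding up: Arden 3, Brisco 12, Carrow 2, Dorne 9, Eskel 18 (total 44).
Arden receives 3.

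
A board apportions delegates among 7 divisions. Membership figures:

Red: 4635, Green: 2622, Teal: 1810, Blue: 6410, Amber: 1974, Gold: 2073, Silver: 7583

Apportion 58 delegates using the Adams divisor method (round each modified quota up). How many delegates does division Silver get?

16

Standard divisor 27107/58 ≈ 467.362; standard quotas: Red 9.917, Green 5.610, Teal 3.873, Blue 13.715, Amber 4.224, Gold 4.436, Silver 16.225.
Rounding up gives 10, 6, 4, 14, 5, 5, 17 = 61 seats, so the divisor must be adjusted.
With modified divisor 500: modified quotas Red 9.270, Green 5.244, Teal 3.620, Blue 12.820, Amber 3.948, Gold 4.146, Silver 15.166.
Rounding up: Red 10, Green 6, Teal 4, Blue 13, Amber 4, Gold 5, Silver 16 (total 58).
Silver receives 16.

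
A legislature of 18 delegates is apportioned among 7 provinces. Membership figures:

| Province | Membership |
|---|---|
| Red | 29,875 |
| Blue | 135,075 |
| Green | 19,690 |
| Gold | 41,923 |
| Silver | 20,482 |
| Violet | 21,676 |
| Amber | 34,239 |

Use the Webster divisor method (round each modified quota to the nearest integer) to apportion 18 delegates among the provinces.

Standard divisor 302960/18 ≈ 16831.111; standard quotas: Red 1.775, Blue 8.025, Green 1.170, Gold 2.491, Silver 1.217, Violet 1.288, Amber 2.034.
Rounding to the nearest integer gives 2, 8, 1, 2, 1, 1, 2 = 17 seats, so the divisor must be adjusted.
With modified divisor 16300: modified quotas Red 1.833, Blue 8.287, Green 1.208, Gold 2.572, Silver 1.257, Violet 1.330, Amber 2.101.
Rounding to the nearest integer: Red 2, Blue 8, Green 1, Gold 3, Silver 1, Violet 1, Amber 2 (total 18).

Red 2, Blue 8, Green 1, Gold 3, Silver 1, Violet 1, Amber 2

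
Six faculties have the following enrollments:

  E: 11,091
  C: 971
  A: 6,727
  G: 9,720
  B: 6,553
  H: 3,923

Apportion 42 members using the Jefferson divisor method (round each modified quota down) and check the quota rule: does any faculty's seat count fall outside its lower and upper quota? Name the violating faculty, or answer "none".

Standard quotas: E 11.949, C 1.046, A 7.247, G 10.472, B 7.060, H 4.226.
Jefferson allocation: E 12, C 1, A 7, G 11, B 7, H 4.
Every allocation lies between the lower and upper quota.

none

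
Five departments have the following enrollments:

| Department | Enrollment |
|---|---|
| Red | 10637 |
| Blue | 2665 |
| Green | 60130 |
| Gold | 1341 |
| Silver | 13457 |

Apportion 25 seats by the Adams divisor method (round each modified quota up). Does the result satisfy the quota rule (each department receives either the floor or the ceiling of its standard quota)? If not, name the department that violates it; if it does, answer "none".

Standard quotas: Red 3.014, Blue 0.755, Green 17.038, Gold 0.380, Silver 3.813.
Adams allocation: Red 3, Blue 1, Green 16, Gold 1, Silver 4.
Green has quota 17.038 (lower 17, upper 18) but receives 16 — outside the quota interval.

Green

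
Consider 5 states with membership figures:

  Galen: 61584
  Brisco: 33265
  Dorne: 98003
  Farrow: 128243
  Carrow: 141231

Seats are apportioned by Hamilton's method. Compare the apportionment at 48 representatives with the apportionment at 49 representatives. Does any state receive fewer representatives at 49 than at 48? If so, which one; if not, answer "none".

Brisco

At 48 seats: Galen 6, Brisco 4, Dorne 10, Farrow 13, Carrow 15.
At 49 seats: Galen 7, Brisco 3, Dorne 10, Farrow 14, Carrow 15.
Brisco drops from 4 to 3.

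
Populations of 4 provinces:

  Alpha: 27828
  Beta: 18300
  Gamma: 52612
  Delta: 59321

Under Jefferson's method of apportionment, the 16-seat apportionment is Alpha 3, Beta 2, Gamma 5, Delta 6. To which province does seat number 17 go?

Priority for the next seat is population ÷ (current seats + 1).
Priorities: Alpha 6957.000, Beta 6100.000, Gamma 8768.667, Delta 8474.429.
Highest priority: Gamma.

Gamma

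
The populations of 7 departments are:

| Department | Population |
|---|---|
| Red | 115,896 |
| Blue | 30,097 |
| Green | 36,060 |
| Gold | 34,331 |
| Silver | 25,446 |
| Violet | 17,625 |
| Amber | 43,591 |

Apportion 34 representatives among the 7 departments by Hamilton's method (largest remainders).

Red=13; Blue=3; Green=4; Gold=4; Silver=3; Violet=2; Amber=5

Standard divisor: 303046 ÷ 34 ≈ 8913.118.
Standard quotas: Red 13.0029, Blue 3.3767, Green 4.0457, Gold 3.8517, Silver 2.8549, Violet 1.9774, Amber 4.8907.
Lower quotas: Red 13, Blue 3, Green 4, Gold 3, Silver 2, Violet 1, Amber 4 (sum 30, leaving 4 seats).
Remainders in descending order: Violet 0.9774, Amber 0.8907, Silver 0.8549, Gold 0.8517, Blue 0.3767, Green 0.0457, Red 0.0029.
Largest remainders: Violet, Amber, Silver, Gold receive the extra seats.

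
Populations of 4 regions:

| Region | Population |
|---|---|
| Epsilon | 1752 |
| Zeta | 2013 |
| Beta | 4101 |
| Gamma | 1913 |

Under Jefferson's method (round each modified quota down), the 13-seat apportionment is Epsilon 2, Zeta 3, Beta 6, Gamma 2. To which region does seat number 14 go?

Gamma

Priority for the next seat is population ÷ (current seats + 1).
Priorities: Epsilon 584.000, Zeta 503.250, Beta 585.857, Gamma 637.667.
Highest priority: Gamma.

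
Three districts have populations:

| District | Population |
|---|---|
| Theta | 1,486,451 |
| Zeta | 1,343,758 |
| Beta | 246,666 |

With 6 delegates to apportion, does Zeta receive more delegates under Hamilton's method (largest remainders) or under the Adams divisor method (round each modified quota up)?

Hamilton: Theta 3, Zeta 3, Beta 0.
Adams: Theta 3, Zeta 2, Beta 1.
Zeta gets 3 under Hamilton and 2 under Adams.

Hamilton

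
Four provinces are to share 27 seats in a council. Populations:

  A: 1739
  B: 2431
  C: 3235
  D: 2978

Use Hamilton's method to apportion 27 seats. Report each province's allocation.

A 5; B 6; C 8; D 8

Total 10383; standard divisor 10383/27 ≈ 384.556.
Standard quotas: A 4.522, B 6.322, C 8.412, D 7.744.
Lower quotas: A 4, B 6, C 8, D 7 (sum 25, leaving 2 seats).
Remainders in descending order: D 0.744, A 0.522, C 0.412, B 0.322.
The surplus seats go to D, A.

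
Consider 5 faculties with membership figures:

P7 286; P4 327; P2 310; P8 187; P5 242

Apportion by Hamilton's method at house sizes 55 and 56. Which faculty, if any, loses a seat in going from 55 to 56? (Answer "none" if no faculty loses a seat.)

none

At 55 seats: P7 12, P4 13, P2 13, P8 7, P5 10.
At 56 seats: P7 12, P4 13, P2 13, P8 8, P5 10.
No faculty's allocation decreased.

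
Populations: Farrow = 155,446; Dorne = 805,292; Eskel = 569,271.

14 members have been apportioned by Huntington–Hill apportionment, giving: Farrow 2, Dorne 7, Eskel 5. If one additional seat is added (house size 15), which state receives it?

Dorne

Priority for the next seat is population ÷ (√(s·(s+1))).
Priorities: Farrow 63460.564, Dorne 107611.670, Eskel 103934.189.
Highest priority: Dorne.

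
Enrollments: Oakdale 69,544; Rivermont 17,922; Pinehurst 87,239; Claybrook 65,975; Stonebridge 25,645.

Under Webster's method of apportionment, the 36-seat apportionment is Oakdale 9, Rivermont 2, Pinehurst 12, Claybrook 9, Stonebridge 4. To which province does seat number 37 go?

Oakdale

Priority for the next seat is population ÷ (current seats + 0.5).
Priorities: Oakdale 7320.421, Rivermont 7168.800, Pinehurst 6979.120, Claybrook 6944.737, Stonebridge 5698.889.
Highest priority: Oakdale.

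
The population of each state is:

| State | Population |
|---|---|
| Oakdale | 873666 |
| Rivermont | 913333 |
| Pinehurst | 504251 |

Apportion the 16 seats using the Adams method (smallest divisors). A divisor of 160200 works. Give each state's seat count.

With modified divisor 160200: modified quotas Oakdale 5.454, Rivermont 5.701, Pinehurst 3.148.
Rounding up: Oakdale 6, Rivermont 6, Pinehurst 4 (total 16).

Oakdale=6; Rivermont=6; Pinehurst=4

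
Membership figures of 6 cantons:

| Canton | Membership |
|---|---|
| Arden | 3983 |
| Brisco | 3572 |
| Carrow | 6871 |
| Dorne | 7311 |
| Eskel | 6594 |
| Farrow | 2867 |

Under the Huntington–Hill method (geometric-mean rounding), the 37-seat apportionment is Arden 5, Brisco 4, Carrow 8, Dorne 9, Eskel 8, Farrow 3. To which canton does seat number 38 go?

Farrow

Priority for the next seat is population ÷ (√(s·(s+1))).
Priorities: Arden 727.193, Brisco 798.723, Carrow 809.755, Dorne 770.647, Eskel 777.110, Farrow 827.632.
Highest priority: Farrow.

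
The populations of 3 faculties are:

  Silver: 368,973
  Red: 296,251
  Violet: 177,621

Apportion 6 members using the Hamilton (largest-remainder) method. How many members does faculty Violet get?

Total 842845; standard divisor 842845/6 ≈ 140474.167.
Standard quotas: Silver 2.6266, Red 2.1089, Violet 1.2644.
Lower quotas: Silver 2, Red 2, Violet 1 (sum 5, leaving 1 seat).
Remainders in descending order: Silver 0.6266, Violet 0.2644, Red 0.1089.
The surplus seat goes to Silver.
Violet receives 1.

1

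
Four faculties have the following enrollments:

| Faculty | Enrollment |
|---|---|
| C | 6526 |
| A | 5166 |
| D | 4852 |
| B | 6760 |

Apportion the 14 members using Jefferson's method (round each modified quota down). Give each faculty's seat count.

C: 4; A: 3; D: 3; B: 4

Standard divisor 23304/14 ≈ 1664.571; standard quotas: C 3.921, A 3.104, D 2.915, B 4.061.
Rounding down gives 3, 3, 2, 4 = 12 seats, so the divisor must be adjusted.
With modified divisor 1500: modified quotas C 4.351, A 3.444, D 3.235, B 4.507.
Rounding down: C 4, A 3, D 3, B 4 (total 14).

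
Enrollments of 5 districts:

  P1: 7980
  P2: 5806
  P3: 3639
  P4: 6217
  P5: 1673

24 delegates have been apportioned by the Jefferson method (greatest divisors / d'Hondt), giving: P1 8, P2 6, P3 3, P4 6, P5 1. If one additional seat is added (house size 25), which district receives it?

Priority for the next seat is population ÷ (current seats + 1).
Priorities: P1 886.667, P2 829.429, P3 909.750, P4 888.143, P5 836.500.
Highest priority: P3.

P3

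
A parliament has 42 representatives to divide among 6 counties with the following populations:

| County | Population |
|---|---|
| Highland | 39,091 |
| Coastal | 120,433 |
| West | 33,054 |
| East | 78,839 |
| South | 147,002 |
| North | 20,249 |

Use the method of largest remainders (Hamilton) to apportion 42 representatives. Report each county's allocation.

Standard divisor: 438668 ÷ 42 ≈ 10444.476.
Standard quotas: Highland 3.7427, Coastal 11.5308, West 3.1647, East 7.5484, South 14.0746, North 1.9387.
Lower quotas: Highland 3, Coastal 11, West 3, East 7, South 14, North 1 (sum 39, leaving 3 seats).
Remainders in descending order: North 0.9387, Highland 0.7427, East 0.5484, Coastal 0.5308, West 0.1647, South 0.0746.
Largest remainders: North, Highland, East receive the extra seats.

Highland: 4; Coastal: 11; West: 3; East: 8; South: 14; North: 2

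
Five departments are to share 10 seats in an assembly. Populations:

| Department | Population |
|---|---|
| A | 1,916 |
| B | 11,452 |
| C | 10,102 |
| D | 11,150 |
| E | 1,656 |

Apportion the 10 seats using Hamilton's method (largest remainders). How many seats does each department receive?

Total 36276; standard divisor 36276/10 ≈ 3627.6.
Standard quotas: A 0.5282, B 3.1569, C 2.7848, D 3.0737, E 0.4565.
Lower quotas: A 0, B 3, C 2, D 3, E 0 (sum 8, leaving 2 seats).
Remainders in descending order: C 0.7848, A 0.5282, E 0.4565, B 0.1569, D 0.0737.
Largest remainders: C, A receive the extra seats.

A=1; B=3; C=3; D=3; E=0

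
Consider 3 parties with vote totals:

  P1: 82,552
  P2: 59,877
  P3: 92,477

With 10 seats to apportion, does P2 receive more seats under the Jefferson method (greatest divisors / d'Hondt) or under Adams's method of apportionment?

Adams

Jefferson: P1 4, P2 2, P3 4.
Adams: P1 3, P2 3, P3 4.
P2 gets 2 under Jefferson and 3 under Adams.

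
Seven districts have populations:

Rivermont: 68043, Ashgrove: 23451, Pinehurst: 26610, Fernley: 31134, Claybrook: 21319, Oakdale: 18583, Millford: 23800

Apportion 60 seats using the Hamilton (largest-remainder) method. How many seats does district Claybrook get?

6

Standard divisor: 212940 ÷ 60 = 3549.
Standard quotas: Rivermont 19.1724, Ashgrove 6.6078, Pinehurst 7.4979, Fernley 8.7726, Claybrook 6.0070, Oakdale 5.2361, Millford 6.7061.
Lower quotas: Rivermont 19, Ashgrove 6, Pinehurst 7, Fernley 8, Claybrook 6, Oakdale 5, Millford 6 (sum 57, leaving 3 seats).
Remainders in descending order: Fernley 0.7726, Millford 0.7061, Ashgrove 0.6078, Pinehurst 0.4979, Oakdale 0.2361, Rivermont 0.1724, Claybrook 0.0070.
The surplus seats go to Fernley, Millford, Ashgrove.
Claybrook receives 6.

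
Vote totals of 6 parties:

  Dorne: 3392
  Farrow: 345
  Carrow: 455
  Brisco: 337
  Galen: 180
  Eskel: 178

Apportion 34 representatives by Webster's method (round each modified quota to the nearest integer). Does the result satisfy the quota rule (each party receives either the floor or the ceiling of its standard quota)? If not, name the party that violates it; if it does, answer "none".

Dorne

Standard quotas: Dorne 23.599, Farrow 2.400, Carrow 3.166, Brisco 2.345, Galen 1.252, Eskel 1.238.
Webster allocation: Dorne 25, Farrow 2, Carrow 3, Brisco 2, Galen 1, Eskel 1.
Dorne has quota 23.599 (lower 23, upper 24) but receives 25 — outside the quota interval.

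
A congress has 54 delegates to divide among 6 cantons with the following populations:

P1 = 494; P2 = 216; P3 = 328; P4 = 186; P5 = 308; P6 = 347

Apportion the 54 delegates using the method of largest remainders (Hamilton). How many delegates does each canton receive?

P1: 14; P2: 6; P3: 10; P4: 5; P5: 9; P6: 10

Standard divisor: 1879 ÷ 54 ≈ 34.796.
Standard quotas: P1 14.197, P2 6.208, P3 9.426, P4 5.345, P5 8.852, P6 9.972.
Lower quotas: P1 14, P2 6, P3 9, P4 5, P5 8, P6 9 (sum 51, leaving 3 seats).
Remainders in descending order: P6 0.972, P5 0.852, P3 0.426, P4 0.345, P2 0.208, P1 0.197.
Largest remainders: P6, P5, P3 receive the extra seats.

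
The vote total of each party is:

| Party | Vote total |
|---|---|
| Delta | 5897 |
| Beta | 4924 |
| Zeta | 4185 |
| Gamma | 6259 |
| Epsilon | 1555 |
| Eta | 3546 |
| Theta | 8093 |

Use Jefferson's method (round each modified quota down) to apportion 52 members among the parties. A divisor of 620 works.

Delta=9, Beta=7, Zeta=6, Gamma=10, Epsilon=2, Eta=5, Theta=13

With modified divisor 620: modified quotas Delta 9.511, Beta 7.942, Zeta 6.750, Gamma 10.095, Epsilon 2.508, Eta 5.719, Theta 13.053.
Rounding down: Delta 9, Beta 7, Zeta 6, Gamma 10, Epsilon 2, Eta 5, Theta 13 (total 52).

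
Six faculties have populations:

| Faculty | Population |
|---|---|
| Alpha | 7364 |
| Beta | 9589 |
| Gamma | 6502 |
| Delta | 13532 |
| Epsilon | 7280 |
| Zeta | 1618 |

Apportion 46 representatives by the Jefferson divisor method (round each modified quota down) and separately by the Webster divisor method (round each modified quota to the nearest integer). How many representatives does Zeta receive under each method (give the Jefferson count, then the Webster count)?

1 and 2

Jefferson: Alpha 7, Beta 10, Gamma 7, Delta 14, Epsilon 7, Zeta 1.
Webster: Alpha 7, Beta 10, Gamma 6, Delta 14, Epsilon 7, Zeta 2.
Zeta gets 1 under Jefferson and 2 under Webster.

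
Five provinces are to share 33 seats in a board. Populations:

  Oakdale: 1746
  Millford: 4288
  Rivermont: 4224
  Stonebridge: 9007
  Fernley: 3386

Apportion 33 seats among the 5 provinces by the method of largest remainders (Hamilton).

Oakdale 3; Millford 6; Rivermont 6; Stonebridge 13; Fernley 5

Total 22651; standard divisor 22651/33 ≈ 686.394.
Standard quotas: Oakdale 2.5437, Millford 6.2471, Rivermont 6.1539, Stonebridge 13.1222, Fernley 4.9330.
Lower quotas: Oakdale 2, Millford 6, Rivermont 6, Stonebridge 13, Fernley 4 (sum 31, leaving 2 seats).
Remainders in descending order: Fernley 0.9330, Oakdale 0.5437, Millford 0.2471, Rivermont 0.1539, Stonebridge 0.1222.
The surplus seats go to Fernley, Oakdale.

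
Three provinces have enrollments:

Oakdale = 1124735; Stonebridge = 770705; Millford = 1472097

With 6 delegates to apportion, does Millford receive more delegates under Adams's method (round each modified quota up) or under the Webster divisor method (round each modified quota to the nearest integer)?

Adams: Oakdale 2, Stonebridge 2, Millford 2.
Webster: Oakdale 2, Stonebridge 1, Millford 3.
Millford gets 2 under Adams and 3 under Webster.

Webster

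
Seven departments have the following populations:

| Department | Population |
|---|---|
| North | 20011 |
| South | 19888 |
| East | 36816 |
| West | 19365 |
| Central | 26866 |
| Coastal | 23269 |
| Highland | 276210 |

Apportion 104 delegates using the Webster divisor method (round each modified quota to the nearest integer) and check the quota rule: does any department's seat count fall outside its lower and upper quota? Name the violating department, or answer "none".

Standard quotas: North 4.927, South 4.896, East 9.064, West 4.768, Central 6.614, Coastal 5.729, Highland 68.002.
Webster allocation: North 5, South 5, East 9, West 5, Central 7, Coastal 6, Highland 67.
Highland has quota 68.002 (lower 68, upper 69) but receives 67 — outside the quota interval.

Highland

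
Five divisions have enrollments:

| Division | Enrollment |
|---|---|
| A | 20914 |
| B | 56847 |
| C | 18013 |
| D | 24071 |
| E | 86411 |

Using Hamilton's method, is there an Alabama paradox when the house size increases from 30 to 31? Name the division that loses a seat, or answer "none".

none

At 30 seats: A 3, B 8, C 3, D 3, E 13.
At 31 seats: A 3, B 8, C 3, D 4, E 13.
No division's allocation decreased.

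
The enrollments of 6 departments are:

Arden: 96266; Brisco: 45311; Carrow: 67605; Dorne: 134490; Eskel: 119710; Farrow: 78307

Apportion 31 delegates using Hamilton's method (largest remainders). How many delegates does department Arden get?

Total 541689; standard divisor 541689/31 ≈ 17473.839.
Standard quotas: Arden 5.5092, Brisco 2.5931, Carrow 3.8689, Dorne 7.6966, Eskel 6.8508, Farrow 4.4814.
Lower quotas: Arden 5, Brisco 2, Carrow 3, Dorne 7, Eskel 6, Farrow 4 (sum 27, leaving 4 seats).
Remainders in descending order: Carrow 0.8689, Eskel 0.8508, Dorne 0.6966, Brisco 0.5931, Arden 0.5092, Farrow 0.4814.
The surplus seats go to Carrow, Eskel, Dorne, Brisco.
Arden receives 5.

5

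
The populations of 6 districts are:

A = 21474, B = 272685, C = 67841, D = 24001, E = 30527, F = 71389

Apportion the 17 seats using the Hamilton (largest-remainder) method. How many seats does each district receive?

A: 1; B: 10; C: 2; D: 1; E: 1; F: 2

Standard divisor: 487917 ÷ 17 = 28701.
Standard quotas: A 0.7482, B 9.5009, C 2.3637, D 0.8362, E 1.0636, F 2.4873.
Lower quotas: A 0, B 9, C 2, D 0, E 1, F 2 (sum 14, leaving 3 seats).
Remainders in descending order: D 0.8362, A 0.7482, B 0.5009, F 0.4873, C 0.3637, E 0.0636.
Largest remainders: D, A, B receive the extra seats.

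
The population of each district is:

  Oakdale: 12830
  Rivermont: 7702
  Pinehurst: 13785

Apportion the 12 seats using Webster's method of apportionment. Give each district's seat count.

Standard divisor 34317/12 ≈ 2859.75; standard quotas: Oakdale 4.486, Rivermont 2.693, Pinehurst 4.820.
Rounding to the nearest integer gives Oakdale 4, Rivermont 3, Pinehurst 5 — total 12, matching the house size, so no adjustment is needed.

Oakdale: 4, Rivermont: 3, Pinehurst: 5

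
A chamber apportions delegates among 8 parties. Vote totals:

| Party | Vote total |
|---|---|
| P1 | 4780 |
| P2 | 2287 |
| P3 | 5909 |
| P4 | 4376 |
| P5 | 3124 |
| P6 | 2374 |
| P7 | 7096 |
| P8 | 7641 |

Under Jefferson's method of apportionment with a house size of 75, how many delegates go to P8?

Standard divisor 37587/75 ≈ 501.16; standard quotas: P1 9.538, P2 4.563, P3 11.791, P4 8.732, P5 6.234, P6 4.737, P7 14.159, P8 15.247.
Rounding down gives 9, 4, 11, 8, 6, 4, 14, 15 = 71 seats, so the divisor must be adjusted.
With modified divisor 476.73: modified quotas P1 10.027, P2 4.797, P3 12.395, P4 9.179, P5 6.553, P6 4.980, P7 14.885, P8 16.028.
Rounding down: P1 10, P2 4, P3 12, P4 9, P5 6, P6 4, P7 14, P8 16 (total 75).
P8 receives 16.

16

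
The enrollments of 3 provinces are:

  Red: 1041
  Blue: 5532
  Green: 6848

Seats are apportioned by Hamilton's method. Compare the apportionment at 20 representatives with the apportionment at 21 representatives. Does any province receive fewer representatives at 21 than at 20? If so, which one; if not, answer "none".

Red

At 20 seats: Red 2, Blue 8, Green 10.
At 21 seats: Red 1, Blue 9, Green 11.
Red drops from 2 to 1.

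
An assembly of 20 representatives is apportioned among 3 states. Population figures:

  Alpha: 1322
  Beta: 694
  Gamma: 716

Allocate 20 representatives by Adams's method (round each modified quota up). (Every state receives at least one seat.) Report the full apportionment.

Standard divisor 2732/20 ≈ 136.6; standard quotas: Alpha 9.678, Beta 5.081, Gamma 5.242.
Rounding up gives 10, 6, 6 = 22 seats, so the divisor must be adjusted.
With modified divisor 145: modified quotas Alpha 9.117, Beta 4.786, Gamma 4.938.
Rounding up: Alpha 10, Beta 5, Gamma 5 (total 20).

Alpha 10, Beta 5, Gamma 5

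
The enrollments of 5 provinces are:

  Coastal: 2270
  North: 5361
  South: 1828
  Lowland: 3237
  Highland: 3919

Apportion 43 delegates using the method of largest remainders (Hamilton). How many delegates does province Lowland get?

The standard divisor is 16615/43 ≈ 386.395.
Standard quotas: Coastal 5.8748, North 13.8744, South 4.7309, Lowland 8.3774, Highland 10.1425.
Lower quotas: Coastal 5, North 13, South 4, Lowland 8, Highland 10 (sum 40, leaving 3 seats).
Remainders in descending order: Coastal 0.8748, North 0.8744, South 0.7309, Lowland 0.3774, Highland 0.1425.
The surplus seats go to Coastal, North, South.
Lowland receives 8.

8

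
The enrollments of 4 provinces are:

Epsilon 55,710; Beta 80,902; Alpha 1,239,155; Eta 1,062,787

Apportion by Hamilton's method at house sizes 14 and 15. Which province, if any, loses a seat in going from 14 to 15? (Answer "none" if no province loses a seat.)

At 14 seats: Epsilon 0, Beta 1, Alpha 7, Eta 6.
At 15 seats: Epsilon 0, Beta 0, Alpha 8, Eta 7.
Beta drops from 1 to 0.

Beta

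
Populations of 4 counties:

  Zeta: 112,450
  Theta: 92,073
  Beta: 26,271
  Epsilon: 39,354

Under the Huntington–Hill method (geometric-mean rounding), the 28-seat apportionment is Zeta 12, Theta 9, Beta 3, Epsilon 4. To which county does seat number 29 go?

Theta

Priority for the next seat is population ÷ (√(s·(s+1))).
Priorities: Zeta 9003.205, Theta 9705.346, Beta 7583.784, Epsilon 8799.822.
Highest priority: Theta.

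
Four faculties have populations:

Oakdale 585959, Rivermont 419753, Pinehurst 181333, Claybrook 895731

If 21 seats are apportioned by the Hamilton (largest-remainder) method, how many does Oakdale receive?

6

The standard divisor is 2082776/21 ≈ 99179.81.
Standard quotas: Oakdale 5.9080, Rivermont 4.2322, Pinehurst 1.8283, Claybrook 9.0314.
Lower quotas: Oakdale 5, Rivermont 4, Pinehurst 1, Claybrook 9 (sum 19, leaving 2 seats).
Remainders in descending order: Oakdale 0.9080, Pinehurst 0.8283, Rivermont 0.2322, Claybrook 0.0314.
Largest remainders: Oakdale, Pinehurst receive the extra seats.
Oakdale receives 6.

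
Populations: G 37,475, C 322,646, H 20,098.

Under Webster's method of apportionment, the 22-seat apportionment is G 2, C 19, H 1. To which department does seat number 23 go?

C

Priority for the next seat is population ÷ (current seats + 0.5).
Priorities: G 14990.000, C 16545.949, H 13398.667.
Highest priority: C.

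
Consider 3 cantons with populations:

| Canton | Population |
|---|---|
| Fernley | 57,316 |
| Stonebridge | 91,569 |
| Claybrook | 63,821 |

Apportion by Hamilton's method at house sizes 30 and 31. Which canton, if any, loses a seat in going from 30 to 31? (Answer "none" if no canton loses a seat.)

At 30 seats: Fernley 8, Stonebridge 13, Claybrook 9.
At 31 seats: Fernley 9, Stonebridge 13, Claybrook 9.
No canton's allocation decreased.

none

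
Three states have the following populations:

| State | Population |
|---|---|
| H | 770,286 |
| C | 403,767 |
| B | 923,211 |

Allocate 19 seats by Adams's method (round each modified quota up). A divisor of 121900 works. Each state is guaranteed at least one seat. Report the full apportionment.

With modified divisor 121900: modified quotas H 6.319, C 3.312, B 7.574.
Rounding up: H 7, C 4, B 8 (total 19).

H: 7, C: 4, B: 8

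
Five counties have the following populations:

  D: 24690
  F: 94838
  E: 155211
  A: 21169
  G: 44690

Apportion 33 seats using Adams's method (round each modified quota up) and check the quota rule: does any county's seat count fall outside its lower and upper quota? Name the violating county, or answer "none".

E

Standard quotas: D 2.392, F 9.189, E 15.038, A 2.051, G 4.330.
Adams allocation: D 3, F 9, E 14, A 2, G 5.
E has quota 15.038 (lower 15, upper 16) but receives 14 — outside the quota interval.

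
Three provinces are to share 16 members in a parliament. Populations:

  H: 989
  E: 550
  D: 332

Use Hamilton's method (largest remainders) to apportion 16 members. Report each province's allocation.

Total 1871; standard divisor 1871/16 ≈ 116.938.
Standard quotas: H 8.458, E 4.703, D 2.839.
Lower quotas: H 8, E 4, D 2 (sum 14, leaving 2 seats).
Remainders in descending order: D 0.839, E 0.703, H 0.458.
Largest remainders: D, E receive the extra seats.

H 8, E 5, D 3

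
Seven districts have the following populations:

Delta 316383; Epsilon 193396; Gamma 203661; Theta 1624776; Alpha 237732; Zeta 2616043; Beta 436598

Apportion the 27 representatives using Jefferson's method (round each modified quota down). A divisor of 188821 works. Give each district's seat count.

With modified divisor 188821: modified quotas Delta 1.676, Epsilon 1.024, Gamma 1.079, Theta 8.605, Alpha 1.259, Zeta 13.855, Beta 2.312.
Rounding down: Delta 1, Epsilon 1, Gamma 1, Theta 8, Alpha 1, Zeta 13, Beta 2 (total 27).

Delta 1, Epsilon 1, Gamma 1, Theta 8, Alpha 1, Zeta 13, Beta 2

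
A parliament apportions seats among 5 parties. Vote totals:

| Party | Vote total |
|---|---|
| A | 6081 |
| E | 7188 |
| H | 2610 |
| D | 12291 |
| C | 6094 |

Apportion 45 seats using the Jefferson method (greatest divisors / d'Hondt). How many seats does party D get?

17

Standard divisor 34264/45 ≈ 761.422; standard quotas: A 7.986, E 9.440, H 3.428, D 16.142, C 8.003.
Rounding down gives 7, 9, 3, 16, 8 = 43 seats, so the divisor must be adjusted.
With modified divisor 721: modified quotas A 8.434, E 9.969, H 3.620, D 17.047, C 8.452.
Rounding down: A 8, E 9, H 3, D 17, C 8 (total 45).
D receives 17.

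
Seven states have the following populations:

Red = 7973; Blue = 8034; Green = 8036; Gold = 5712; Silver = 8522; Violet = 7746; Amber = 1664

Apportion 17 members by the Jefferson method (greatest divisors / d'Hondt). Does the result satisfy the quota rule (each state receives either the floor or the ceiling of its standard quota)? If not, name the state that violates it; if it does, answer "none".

none

Standard quotas: Red 2.842, Blue 2.864, Green 2.865, Gold 2.036, Silver 3.038, Violet 2.761, Amber 0.593.
Jefferson allocation: Red 3, Blue 3, Green 3, Gold 2, Silver 3, Violet 3, Amber 0.
Every allocation lies between the lower and upper quota.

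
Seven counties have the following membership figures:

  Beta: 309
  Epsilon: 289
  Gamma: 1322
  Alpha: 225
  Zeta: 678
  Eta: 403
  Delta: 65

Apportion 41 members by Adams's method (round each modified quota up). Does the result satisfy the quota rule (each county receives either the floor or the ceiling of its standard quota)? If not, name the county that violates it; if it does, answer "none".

Standard quotas: Beta 3.850, Epsilon 3.600, Gamma 16.470, Alpha 2.803, Zeta 8.447, Eta 5.021, Delta 0.810.
Adams allocation: Beta 4, Epsilon 4, Gamma 16, Alpha 3, Zeta 8, Eta 5, Delta 1.
Every allocation lies between the lower and upper quota.

none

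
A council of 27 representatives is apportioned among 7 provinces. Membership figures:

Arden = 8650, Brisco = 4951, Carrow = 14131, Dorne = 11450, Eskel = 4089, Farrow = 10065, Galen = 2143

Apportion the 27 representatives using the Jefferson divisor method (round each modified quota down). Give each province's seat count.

Standard divisor 55479/27 ≈ 2054.778; standard quotas: Arden 4.210, Brisco 2.410, Carrow 6.877, Dorne 5.572, Eskel 1.990, Farrow 4.898, Galen 1.043.
Rounding down gives 4, 2, 6, 5, 1, 4, 1 = 23 seats, so the divisor must be adjusted.
With modified divisor 1800: modified quotas Arden 4.806, Brisco 2.751, Carrow 7.851, Dorne 6.361, Eskel 2.272, Farrow 5.592, Galen 1.191.
Rounding down: Arden 4, Brisco 2, Carrow 7, Dorne 6, Eskel 2, Farrow 5, Galen 1 (total 27).

Arden=4, Brisco=2, Carrow=7, Dorne=6, Eskel=2, Farrow=5, Galen=1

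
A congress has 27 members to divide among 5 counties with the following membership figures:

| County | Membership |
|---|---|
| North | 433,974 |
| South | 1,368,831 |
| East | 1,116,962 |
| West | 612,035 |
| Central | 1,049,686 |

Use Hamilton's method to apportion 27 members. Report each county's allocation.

Standard divisor: 4581488 ÷ 27 ≈ 169684.741.
Standard quotas: North 2.5575, South 8.0669, East 6.5826, West 3.6069, Central 6.1861.
Lower quotas: North 2, South 8, East 6, West 3, Central 6 (sum 25, leaving 2 seats).
Remainders in descending order: West 0.6069, East 0.5826, North 0.5575, Central 0.1861, South 0.0669.
The surplus seats go to West, East.

North 2, South 8, East 7, West 4, Central 6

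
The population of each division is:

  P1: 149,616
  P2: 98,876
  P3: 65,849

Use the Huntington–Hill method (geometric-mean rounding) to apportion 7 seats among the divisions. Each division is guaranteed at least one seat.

P1=3, P2=2, P3=2

With divisor 44876: modified quotas P1 3.334, P2 2.203, P3 1.467.
Geometric-mean thresholds: P1 √(3·4)=3.464, P2 √(2·3)=2.449, P3 √(1·2)=1.414.
Each quota rounded against its threshold gives P1 3, P2 2, P3 2 (total 7).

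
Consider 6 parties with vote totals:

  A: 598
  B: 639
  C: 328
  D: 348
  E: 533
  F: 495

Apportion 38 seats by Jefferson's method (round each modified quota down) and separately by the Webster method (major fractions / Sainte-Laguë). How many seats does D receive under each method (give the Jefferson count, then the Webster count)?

Jefferson: A 8, B 9, C 4, D 4, E 7, F 6.
Webster: A 8, B 8, C 4, D 5, E 7, F 6.
D gets 4 under Jefferson and 5 under Webster.

4 and 5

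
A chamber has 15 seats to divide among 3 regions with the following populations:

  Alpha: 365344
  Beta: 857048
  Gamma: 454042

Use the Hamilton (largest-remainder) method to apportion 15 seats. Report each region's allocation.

Alpha 3, Beta 8, Gamma 4

Total 1676434; standard divisor 1676434/15 ≈ 111762.267.
Standard quotas: Alpha 3.2689, Beta 7.6685, Gamma 4.0626.
Lower quotas: Alpha 3, Beta 7, Gamma 4 (sum 14, leaving 1 seat).
Remainders in descending order: Beta 0.6685, Alpha 0.2689, Gamma 0.0626.
The surplus seat goes to Beta.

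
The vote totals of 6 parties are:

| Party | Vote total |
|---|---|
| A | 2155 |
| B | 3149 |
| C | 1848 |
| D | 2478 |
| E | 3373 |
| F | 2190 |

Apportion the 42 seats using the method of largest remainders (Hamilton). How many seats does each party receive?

A 6, B 9, C 5, D 7, E 9, F 6

Standard divisor: 15193 ÷ 42 ≈ 361.738.
Standard quotas: A 5.957, B 8.705, C 5.109, D 6.850, E 9.324, F 6.054.
Lower quotas: A 5, B 8, C 5, D 6, E 9, F 6 (sum 39, leaving 3 seats).
Remainders in descending order: A 0.957, D 0.850, B 0.705, E 0.324, C 0.109, F 0.054.
Largest remainders: A, D, B receive the extra seats.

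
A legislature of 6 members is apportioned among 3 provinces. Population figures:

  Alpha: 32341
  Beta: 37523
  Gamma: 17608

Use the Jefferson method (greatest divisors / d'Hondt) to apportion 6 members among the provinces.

Alpha: 2, Beta: 3, Gamma: 1

Standard divisor 87472/6 ≈ 14578.667; standard quotas: Alpha 2.218, Beta 2.574, Gamma 1.208.
Rounding down gives 2, 2, 1 = 5 seats, so the divisor must be adjusted.
With modified divisor 11600: modified quotas Alpha 2.788, Beta 3.235, Gamma 1.518.
Rounding down: Alpha 2, Beta 3, Gamma 1 (total 6).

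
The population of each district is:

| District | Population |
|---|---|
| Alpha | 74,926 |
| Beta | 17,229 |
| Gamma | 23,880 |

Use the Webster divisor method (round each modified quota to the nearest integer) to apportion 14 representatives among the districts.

Standard divisor 116035/14 ≈ 8288.214; standard quotas: Alpha 9.040, Beta 2.079, Gamma 2.881.
Rounding to the nearest integer gives Alpha 9, Beta 2, Gamma 3 — total 14, matching the house size, so no adjustment is needed.

Alpha 9, Beta 2, Gamma 3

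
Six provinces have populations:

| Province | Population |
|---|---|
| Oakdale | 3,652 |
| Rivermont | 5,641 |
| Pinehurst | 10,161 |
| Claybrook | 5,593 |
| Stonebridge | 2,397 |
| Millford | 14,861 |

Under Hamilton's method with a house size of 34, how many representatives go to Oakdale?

3

The standard divisor is 42305/34 ≈ 1244.265.
Standard quotas: Oakdale 2.9351, Rivermont 4.5336, Pinehurst 8.1663, Claybrook 4.4950, Stonebridge 1.9264, Millford 11.9436.
Lower quotas: Oakdale 2, Rivermont 4, Pinehurst 8, Claybrook 4, Stonebridge 1, Millford 11 (sum 30, leaving 4 seats).
Remainders in descending order: Millford 0.9436, Oakdale 0.9351, Stonebridge 0.9264, Rivermont 0.5336, Claybrook 0.4950, Pinehurst 0.1663.
Largest remainders: Millford, Oakdale, Stonebridge, Rivermont receive the extra seats.
Oakdale receives 3.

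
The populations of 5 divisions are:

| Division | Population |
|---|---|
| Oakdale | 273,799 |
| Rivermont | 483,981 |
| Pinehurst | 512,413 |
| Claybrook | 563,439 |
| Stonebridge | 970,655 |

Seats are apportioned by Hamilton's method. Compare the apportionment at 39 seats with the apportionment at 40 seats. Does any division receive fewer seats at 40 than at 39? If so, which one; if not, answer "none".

none

At 39 seats: Oakdale 4, Rivermont 7, Pinehurst 7, Claybrook 8, Stonebridge 13.
At 40 seats: Oakdale 4, Rivermont 7, Pinehurst 7, Claybrook 8, Stonebridge 14.
No division's allocation decreased.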